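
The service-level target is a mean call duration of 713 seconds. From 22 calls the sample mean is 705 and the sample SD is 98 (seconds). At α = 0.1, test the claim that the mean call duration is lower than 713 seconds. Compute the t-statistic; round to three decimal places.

H0: μ = 713; H1: μ < 713 (one-sample t-test, left-tailed).
t = (x̄ − μ₀)/(s/√n) = (705 − 713)/(98/√22) = -0.383
df = n − 1 = 21
p-value = P(T ≤ -0.383) ≈ 0.353
Since p ≈ 0.353 > α = 0.1, fail to reject H0; the evidence is not statistically significant.

-0.383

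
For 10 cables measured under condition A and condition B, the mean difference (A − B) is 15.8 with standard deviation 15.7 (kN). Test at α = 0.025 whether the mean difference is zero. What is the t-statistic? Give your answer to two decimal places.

3.18

H0: μ_d = 0; H1: μ_d ≠ 0 (paired t-test on the differences, two-sided).
t = d̄/(s_d/√n) = 15.8/(15.7/√10) = 3.18
df = n − 1 = 9
Two-sided p-value ≈ 0.011
Since p ≈ 0.011 < α = 0.025, reject H0; the evidence is statistically significant.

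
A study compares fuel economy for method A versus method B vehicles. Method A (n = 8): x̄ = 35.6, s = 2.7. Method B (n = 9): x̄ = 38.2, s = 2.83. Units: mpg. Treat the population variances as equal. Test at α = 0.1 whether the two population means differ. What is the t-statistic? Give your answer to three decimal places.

-1.932

Let group 1 = method A, group 2 = method B. H0: μ_1 = μ_2; H1: μ_1 ≠ μ_2 (two-sample pooled-variance t-test, two-sided).
s_p² = [(8−1)·2.7² + (9−1)·2.83²]/(8+9−2) = 7.67341
t = (35.6 − 38.2)/√[7.67341·(1/8 + 1/9)] = -1.932
df = n₁ + n₂ − 2 = 15
Two-sided p-value ≈ 0.073
Since p ≈ 0.073 < α = 0.1, reject H0; the data support H1.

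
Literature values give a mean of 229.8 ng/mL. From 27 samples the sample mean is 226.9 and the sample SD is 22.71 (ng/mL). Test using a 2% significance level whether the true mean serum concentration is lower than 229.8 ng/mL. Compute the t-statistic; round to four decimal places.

-0.6635

H0: μ = 229.8; H1: μ < 229.8 (one-sample t-test, left-tailed).
t = (x̄ − μ₀)/(s/√n) = (226.9 − 229.8)/(22.71/√27) = -0.6635
df = n − 1 = 26
p-value = P(T ≤ -0.6635) ≈ 0.256
Since p ≈ 0.256 > α = 0.02, fail to reject H0; the evidence is not statistically significant.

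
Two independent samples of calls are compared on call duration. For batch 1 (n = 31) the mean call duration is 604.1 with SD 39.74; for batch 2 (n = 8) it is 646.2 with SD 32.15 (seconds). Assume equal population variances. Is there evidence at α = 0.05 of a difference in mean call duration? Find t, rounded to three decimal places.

-2.763

Let group 1 = batch 1, group 2 = batch 2. H0: μ_1 = μ_2; H1: μ_1 ≠ μ_2 (two-sample pooled-variance t-test, two-sided).
s_p² = [(31−1)·39.74² + (8−1)·32.15²]/(31+8−2) = 1476.04
t = (604.1 − 646.2)/√[1476.04·(1/31 + 1/8)] = -2.763
df = n₁ + n₂ − 2 = 37
Two-sided p-value ≈ 0.009
Since p ≈ 0.009 < α = 0.05, reject H0; the evidence is statistically significant.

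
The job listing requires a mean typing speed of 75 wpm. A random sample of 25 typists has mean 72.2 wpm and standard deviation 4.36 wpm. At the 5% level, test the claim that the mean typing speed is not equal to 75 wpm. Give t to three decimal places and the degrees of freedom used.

t = -3.211, df = 24

H0: μ = 75; H1: μ ≠ 75 (one-sample t-test, two-sided).
t = (x̄ − μ₀)/(s/√n) = (72.2 − 75)/(4.36/√25) = -3.211
df = n − 1 = 24
Two-sided p-value ≈ 0.004
Since p ≈ 0.004 < α = 0.05, reject H0; the data support H1.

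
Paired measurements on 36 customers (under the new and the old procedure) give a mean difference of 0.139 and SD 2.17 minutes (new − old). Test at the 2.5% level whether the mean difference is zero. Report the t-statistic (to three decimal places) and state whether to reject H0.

H0: μ_d = 0; H1: μ_d ≠ 0 (paired t-test on the differences, two-sided).
t = d̄/(s_d/√n) = 0.139/(2.17/√36) = 0.384
df = n − 1 = 35
Two-sided p-value ≈ 0.7031
Since p ≈ 0.7031 > α = 0.025, fail to reject H0; the data do not provide sufficient evidence against H0.

t = 0.384; fail to reject H0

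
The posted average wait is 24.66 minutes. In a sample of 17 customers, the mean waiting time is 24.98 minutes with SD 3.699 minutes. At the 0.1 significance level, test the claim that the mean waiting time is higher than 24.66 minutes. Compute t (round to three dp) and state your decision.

H0: μ = 24.66; H1: μ > 24.66 (one-sample t-test, right-tailed).
t = (x̄ − μ₀)/(s/√n) = (24.98 − 24.66)/(3.699/√17) = 0.357
df = n − 1 = 16
p-value = P(T ≥ 0.357) ≈ 0.363
Since p ≈ 0.363 > α = 0.1, fail to reject H0; the data do not provide sufficient evidence against H0.

t = 0.357; fail to reject H0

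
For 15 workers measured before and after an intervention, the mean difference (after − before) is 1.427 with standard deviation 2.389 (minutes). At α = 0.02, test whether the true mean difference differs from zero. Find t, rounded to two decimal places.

H0: μ_d = 0; H1: μ_d ≠ 0 (paired t-test on the differences, two-sided).
t = d̄/(s_d/√n) = 1.427/(2.389/√15) = 2.31
df = n − 1 = 14
Two-sided p-value ≈ 0.036
Since p ≈ 0.036 > α = 0.02, fail to reject H0; the data do not provide sufficient evidence against H0.

2.31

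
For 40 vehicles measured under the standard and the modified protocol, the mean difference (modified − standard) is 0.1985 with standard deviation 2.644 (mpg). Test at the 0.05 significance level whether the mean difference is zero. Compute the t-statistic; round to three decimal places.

H0: μ_d = 0; H1: μ_d ≠ 0 (paired t-test on the differences, two-sided).
t = d̄/(s_d/√n) = 0.1985/(2.644/√40) = 0.475
df = n − 1 = 39
Two-sided p-value ≈ 0.638
Since p ≈ 0.638 > α = 0.05, fail to reject H0; the data do not provide sufficient evidence against H0.

0.475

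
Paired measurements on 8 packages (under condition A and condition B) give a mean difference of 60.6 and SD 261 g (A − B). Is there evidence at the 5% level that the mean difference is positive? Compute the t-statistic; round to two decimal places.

0.66

H0: μ_d = 0; H1: μ_d > 0 (paired t-test on the differences, right-tailed).
t = d̄/(s_d/√n) = 60.6/(261/√8) = 0.66
df = n − 1 = 7
p-value = P(T ≥ 0.66) ≈ 0.266
Since p ≈ 0.266 > α = 0.05, fail to reject H0; the evidence is not statistically significant.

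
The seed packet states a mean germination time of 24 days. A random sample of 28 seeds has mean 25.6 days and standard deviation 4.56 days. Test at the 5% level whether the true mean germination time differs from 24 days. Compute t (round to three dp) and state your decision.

t = 1.857; fail to reject H0

H0: μ = 24; H1: μ ≠ 24 (one-sample t-test, two-sided).
t = (x̄ − μ₀)/(s/√n) = (25.6 − 24)/(4.56/√28) = 1.857
df = n − 1 = 27
Two-sided p-value ≈ 0.0743
Since p ≈ 0.0743 > α = 0.05, fail to reject H0; the evidence is not statistically significant.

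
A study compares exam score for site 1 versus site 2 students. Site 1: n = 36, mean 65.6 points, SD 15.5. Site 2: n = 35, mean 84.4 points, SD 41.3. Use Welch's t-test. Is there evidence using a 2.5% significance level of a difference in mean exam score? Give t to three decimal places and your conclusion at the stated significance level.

Let group 1 = site 1, group 2 = site 2. H0: μ_1 = μ_2; H1: μ_1 ≠ μ_2 (Welch's two-sample t-test, two-sided).
t = (x̄_1 − x̄_2)/√(s_1²/n_1 + s_2²/n_2) = (65.6 − 84.4)/√(15.5²/36 + 41.3²/35) = -2.526
Welch–Satterthwaite df ≈ 43.16
Two-sided p-value ≈ 0.0153
Since p ≈ 0.0153 < α = 0.025, reject H0; the data support H1.

t = -2.526; reject H0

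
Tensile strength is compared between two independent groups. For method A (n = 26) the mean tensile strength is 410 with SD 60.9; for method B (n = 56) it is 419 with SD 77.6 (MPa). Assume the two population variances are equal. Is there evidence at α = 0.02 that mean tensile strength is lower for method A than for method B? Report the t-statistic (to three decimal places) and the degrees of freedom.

Let group 1 = method A, group 2 = method B. H0: μ_1 = μ_2; H1: μ_1 < μ_2 (two-sample pooled-variance t-test, left-tailed).
s_p² = [(26−1)·60.9² + (56−1)·77.6²]/(26+56−2) = 5298.96
t = (410 − 419)/√[5298.96·(1/26 + 1/56)] = -0.521
df = n₁ + n₂ − 2 = 80
p-value = P(T ≤ -0.521) ≈ 0.3019
Since p ≈ 0.3019 > α = 0.02, fail to reject H0; the evidence is not statistically significant.

t = -0.521, df = 80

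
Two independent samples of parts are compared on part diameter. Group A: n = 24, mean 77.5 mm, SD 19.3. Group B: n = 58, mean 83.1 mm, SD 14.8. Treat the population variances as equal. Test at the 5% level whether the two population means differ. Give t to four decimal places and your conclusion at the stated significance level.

Let group 1 = group A, group 2 = group B. H0: μ_1 = μ_2; H1: μ_1 ≠ μ_2 (two-sample pooled-variance t-test, two-sided).
s_p² = [(24−1)·19.3² + (58−1)·14.8²]/(24+58−2) = 263.157
t = (77.5 − 83.1)/√[263.157·(1/24 + 1/58)] = -1.4223
df = n₁ + n₂ − 2 = 80
Two-sided p-value ≈ 0.1588
Since p ≈ 0.1588 > α = 0.05, fail to reject H0; the data do not provide sufficient evidence against H0.

t = -1.4223; fail to reject H0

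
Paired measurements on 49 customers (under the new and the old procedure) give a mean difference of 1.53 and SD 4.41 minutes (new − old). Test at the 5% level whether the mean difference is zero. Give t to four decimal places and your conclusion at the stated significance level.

t = 2.4286; reject H0

H0: μ_d = 0; H1: μ_d ≠ 0 (paired t-test on the differences, two-sided).
t = d̄/(s_d/√n) = 1.53/(4.41/√49) = 2.4286
df = n − 1 = 48
Two-sided p-value ≈ 0.019
Since p ≈ 0.019 < α = 0.05, reject H0; the evidence is statistically significant.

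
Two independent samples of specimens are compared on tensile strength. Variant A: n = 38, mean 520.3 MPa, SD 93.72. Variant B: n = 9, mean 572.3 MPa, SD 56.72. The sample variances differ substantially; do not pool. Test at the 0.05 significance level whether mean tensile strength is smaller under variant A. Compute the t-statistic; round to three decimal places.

-2.143

Let group 1 = variant A, group 2 = variant B. H0: μ_1 = μ_2; H1: μ_1 < μ_2 (Welch's two-sample t-test, left-tailed).
t = (x̄_1 − x̄_2)/√(s_1²/n_1 + s_2²/n_2) = (520.3 − 572.3)/√(93.72²/38 + 56.72²/9) = -2.143
Welch–Satterthwaite df ≈ 19.89
p-value = P(T ≤ -2.143) ≈ 0.0223
Since p ≈ 0.0223 < α = 0.05, reject H0; the evidence is statistically significant.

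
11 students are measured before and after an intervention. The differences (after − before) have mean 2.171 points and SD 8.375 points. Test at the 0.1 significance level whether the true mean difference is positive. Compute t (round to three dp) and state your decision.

t = 0.860; fail to reject H0

H0: μ_d = 0; H1: μ_d > 0 (paired t-test on the differences, right-tailed).
t = d̄/(s_d/√n) = 2.171/(8.375/√11) = 0.860
df = n − 1 = 10
p-value = P(T ≥ 0.860) ≈ 0.2050
Since p ≈ 0.2050 > α = 0.1, fail to reject H0; the data do not provide sufficient evidence against H0.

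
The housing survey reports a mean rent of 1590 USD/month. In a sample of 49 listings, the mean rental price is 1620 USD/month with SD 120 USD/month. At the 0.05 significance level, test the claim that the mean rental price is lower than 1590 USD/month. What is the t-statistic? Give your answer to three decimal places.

1.750

H0: μ = 1590; H1: μ < 1590 (one-sample t-test, left-tailed).
t = (x̄ − μ₀)/(s/√n) = (1620 − 1590)/(120/√49) = 1.750
df = n − 1 = 48
p-value = P(T ≤ 1.750) ≈ 0.9567
Since p ≈ 0.9567 > α = 0.05, fail to reject H0; the evidence is not statistically significant.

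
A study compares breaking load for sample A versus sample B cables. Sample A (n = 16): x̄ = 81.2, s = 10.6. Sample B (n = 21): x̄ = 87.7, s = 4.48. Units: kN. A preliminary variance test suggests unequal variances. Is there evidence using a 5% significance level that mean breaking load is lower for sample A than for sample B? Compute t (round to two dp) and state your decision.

t = -2.30; reject H0

Let group 1 = sample A, group 2 = sample B. H0: μ_1 = μ_2; H1: μ_1 < μ_2 (Welch's two-sample t-test, left-tailed).
t = (x̄_1 − x̄_2)/√(s_1²/n_1 + s_2²/n_2) = (81.2 − 87.7)/√(10.6²/16 + 4.48²/21) = -2.30
Welch–Satterthwaite df ≈ 19.10
p-value = P(T ≤ -2.30) ≈ 0.0164
Since p ≈ 0.0164 < α = 0.05, reject H0; the evidence is statistically significant.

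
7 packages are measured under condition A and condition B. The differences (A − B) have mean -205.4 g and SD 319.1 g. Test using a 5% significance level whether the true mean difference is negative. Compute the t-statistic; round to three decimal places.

H0: μ_d = 0; H1: μ_d < 0 (paired t-test on the differences, left-tailed).
t = d̄/(s_d/√n) = -205.4/(319.1/√7) = -1.703
df = n − 1 = 6
p-value = P(T ≤ -1.703) ≈ 0.070
Since p ≈ 0.070 > α = 0.05, fail to reject H0; the data do not provide sufficient evidence against H0.

-1.703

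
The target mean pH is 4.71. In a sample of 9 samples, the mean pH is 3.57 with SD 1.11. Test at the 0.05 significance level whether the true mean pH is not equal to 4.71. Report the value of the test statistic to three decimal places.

H0: μ = 4.71; H1: μ ≠ 4.71 (one-sample t-test, two-sided).
t = (x̄ − μ₀)/(s/√n) = (3.57 − 4.71)/(1.11/√9) = -3.081
df = n − 1 = 8
Two-sided p-value ≈ 0.015
Since p ≈ 0.015 < α = 0.05, reject H0; the evidence is statistically significant.

-3.081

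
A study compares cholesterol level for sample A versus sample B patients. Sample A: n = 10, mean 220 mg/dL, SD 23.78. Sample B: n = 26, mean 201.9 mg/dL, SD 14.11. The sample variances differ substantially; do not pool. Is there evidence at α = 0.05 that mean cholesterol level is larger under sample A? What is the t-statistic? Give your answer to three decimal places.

Let group 1 = sample A, group 2 = sample B. H0: μ_1 = μ_2; H1: μ_1 > μ_2 (Welch's two-sample t-test, right-tailed).
t = (x̄_1 − x̄_2)/√(s_1²/n_1 + s_2²/n_2) = (220 − 201.9)/√(23.78²/10 + 14.11²/26) = 2.259
Welch–Satterthwaite df ≈ 11.53
p-value = P(T ≥ 2.259) ≈ 0.022
Since p ≈ 0.022 < α = 0.05, reject H0; the evidence is statistically significant.

2.259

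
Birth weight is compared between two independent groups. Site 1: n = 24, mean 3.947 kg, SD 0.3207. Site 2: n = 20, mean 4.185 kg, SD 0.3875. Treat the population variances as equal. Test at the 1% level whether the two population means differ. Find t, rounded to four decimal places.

-2.2301

Let group 1 = site 1, group 2 = site 2. H0: μ_1 = μ_2; H1: μ_1 ≠ μ_2 (two-sample pooled-variance t-test, two-sided).
s_p² = [(24−1)·0.3207² + (20−1)·0.3875²]/(24+20−2) = 0.12425
t = (3.947 − 4.185)/√[0.12425·(1/24 + 1/20)] = -2.2301
df = n₁ + n₂ − 2 = 42
Two-sided p-value ≈ 0.0311
Since p ≈ 0.0311 > α = 0.01, fail to reject H0; the data do not provide sufficient evidence against H0.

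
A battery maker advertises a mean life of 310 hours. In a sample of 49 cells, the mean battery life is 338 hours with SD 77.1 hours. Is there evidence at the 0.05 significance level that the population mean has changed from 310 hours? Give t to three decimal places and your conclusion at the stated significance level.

t = 2.542; reject H0

H0: μ = 310; H1: μ ≠ 310 (one-sample t-test, two-sided).
t = (x̄ − μ₀)/(s/√n) = (338 − 310)/(77.1/√49) = 2.542
df = n − 1 = 48
Two-sided p-value ≈ 0.014
Since p ≈ 0.014 < α = 0.05, reject H0; the evidence is statistically significant.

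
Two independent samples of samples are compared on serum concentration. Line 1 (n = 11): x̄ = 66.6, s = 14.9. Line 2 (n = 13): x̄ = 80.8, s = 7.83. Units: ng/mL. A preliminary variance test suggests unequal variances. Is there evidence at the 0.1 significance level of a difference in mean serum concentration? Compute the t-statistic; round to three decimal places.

Let group 1 = line 1, group 2 = line 2. H0: μ_1 = μ_2; H1: μ_1 ≠ μ_2 (Welch's two-sample t-test, two-sided).
t = (x̄_1 − x̄_2)/√(s_1²/n_1 + s_2²/n_2) = (66.6 − 80.8)/√(14.9²/11 + 7.83²/13) = -2.846
Welch–Satterthwaite df ≈ 14.56
Two-sided p-value ≈ 0.013
Since p ≈ 0.013 < α = 0.1, reject H0; the evidence is statistically significant.

-2.846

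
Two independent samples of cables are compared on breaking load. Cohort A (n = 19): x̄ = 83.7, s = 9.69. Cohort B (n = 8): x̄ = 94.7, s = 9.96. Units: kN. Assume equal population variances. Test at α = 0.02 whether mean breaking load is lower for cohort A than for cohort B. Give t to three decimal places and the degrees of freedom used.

Let group 1 = cohort A, group 2 = cohort B. H0: μ_1 = μ_2; H1: μ_1 < μ_2 (two-sample pooled-variance t-test, left-tailed).
s_p² = [(19−1)·9.69² + (8−1)·9.96²]/(19+8−2) = 95.3816
t = (83.7 − 94.7)/√[95.3816·(1/19 + 1/8)] = -2.672
df = n₁ + n₂ − 2 = 25
p-value = P(T ≤ -2.672) ≈ 0.0065
Since p ≈ 0.0065 < α = 0.02, reject H0; the evidence is statistically significant.

t = -2.672, df = 25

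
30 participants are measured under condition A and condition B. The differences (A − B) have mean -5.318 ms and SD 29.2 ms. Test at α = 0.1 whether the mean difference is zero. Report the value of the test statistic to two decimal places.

-1.00

H0: μ_d = 0; H1: μ_d ≠ 0 (paired t-test on the differences, two-sided).
t = d̄/(s_d/√n) = -5.318/(29.2/√30) = -1.00
df = n − 1 = 29
Two-sided p-value ≈ 0.3268
Since p ≈ 0.3268 > α = 0.1, fail to reject H0; the data do not provide sufficient evidence against H0.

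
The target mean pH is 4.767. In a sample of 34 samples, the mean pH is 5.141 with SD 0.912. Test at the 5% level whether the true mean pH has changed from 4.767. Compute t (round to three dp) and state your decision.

t = 2.391; reject H0

H0: μ = 4.767; H1: μ ≠ 4.767 (one-sample t-test, two-sided).
t = (x̄ − μ₀)/(s/√n) = (5.141 − 4.767)/(0.912/√34) = 2.391
df = n − 1 = 33
Two-sided p-value ≈ 0.023
Since p ≈ 0.023 < α = 0.05, reject H0; the evidence is statistically significant.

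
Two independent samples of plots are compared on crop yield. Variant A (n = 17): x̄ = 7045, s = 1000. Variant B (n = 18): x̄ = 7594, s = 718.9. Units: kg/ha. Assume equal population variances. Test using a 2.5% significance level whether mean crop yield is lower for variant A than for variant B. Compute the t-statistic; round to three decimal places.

-1.873

Let group 1 = variant A, group 2 = variant B. H0: μ_1 = μ_2; H1: μ_1 < μ_2 (two-sample pooled-variance t-test, left-tailed).
s_p² = [(17−1)·1000² + (18−1)·718.9²]/(17+18−2) = 751088
t = (7045 − 7594)/√[751088·(1/17 + 1/18)] = -1.873
df = n₁ + n₂ − 2 = 33
p-value = P(T ≤ -1.873) ≈ 0.035
Since p ≈ 0.035 > α = 0.025, fail to reject H0; the evidence is not statistically significant.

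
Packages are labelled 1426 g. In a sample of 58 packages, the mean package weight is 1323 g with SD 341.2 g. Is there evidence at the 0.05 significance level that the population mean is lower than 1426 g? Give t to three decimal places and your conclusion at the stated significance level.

t = -2.299; reject H0

H0: μ = 1426; H1: μ < 1426 (one-sample t-test, left-tailed).
t = (x̄ − μ₀)/(s/√n) = (1323 − 1426)/(341.2/√58) = -2.299
df = n − 1 = 57
p-value = P(T ≤ -2.299) ≈ 0.0126
Since p ≈ 0.0126 < α = 0.05, reject H0; the data support H1.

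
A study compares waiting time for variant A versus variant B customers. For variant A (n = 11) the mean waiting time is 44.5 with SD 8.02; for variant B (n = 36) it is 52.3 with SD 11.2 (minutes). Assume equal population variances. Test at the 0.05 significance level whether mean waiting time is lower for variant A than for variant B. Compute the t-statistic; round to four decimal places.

-2.1407

Let group 1 = variant A, group 2 = variant B. H0: μ_1 = μ_2; H1: μ_1 < μ_2 (two-sample pooled-variance t-test, left-tailed).
s_p² = [(11−1)·8.02² + (36−1)·11.2²]/(11+36−2) = 111.858
t = (44.5 − 52.3)/√[111.858·(1/11 + 1/36)] = -2.1407
df = n₁ + n₂ − 2 = 45
p-value = P(T ≤ -2.1407) ≈ 0.0189
Since p ≈ 0.0189 < α = 0.05, reject H0; the data support H1.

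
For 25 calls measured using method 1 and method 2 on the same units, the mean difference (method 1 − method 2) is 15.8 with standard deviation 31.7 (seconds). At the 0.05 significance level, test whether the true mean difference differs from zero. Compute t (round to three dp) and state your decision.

H0: μ_d = 0; H1: μ_d ≠ 0 (paired t-test on the differences, two-sided).
t = d̄/(s_d/√n) = 15.8/(31.7/√25) = 2.492
df = n − 1 = 24
Two-sided p-value ≈ 0.0200
Since p ≈ 0.0200 < α = 0.05, reject H0; the evidence is statistically significant.

t = 2.492; reject H0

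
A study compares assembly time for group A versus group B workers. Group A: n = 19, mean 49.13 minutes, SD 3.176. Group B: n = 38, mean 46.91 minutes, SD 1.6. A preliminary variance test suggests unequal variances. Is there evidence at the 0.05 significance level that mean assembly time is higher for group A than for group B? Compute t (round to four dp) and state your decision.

Let group 1 = group A, group 2 = group B. H0: μ_1 = μ_2; H1: μ_1 > μ_2 (Welch's two-sample t-test, right-tailed).
t = (x̄_1 − x̄_2)/√(s_1²/n_1 + s_2²/n_2) = (49.13 − 46.91)/√(3.176²/19 + 1.6²/38) = 2.8702
Welch–Satterthwaite df ≈ 22.68
p-value = P(T ≥ 2.8702) ≈ 0.004
Since p ≈ 0.004 < α = 0.05, reject H0; the data support H1.

t = 2.8702; reject H0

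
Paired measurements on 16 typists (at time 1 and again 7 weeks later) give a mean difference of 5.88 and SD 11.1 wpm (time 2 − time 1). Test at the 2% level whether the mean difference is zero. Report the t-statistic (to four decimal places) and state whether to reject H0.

t = 2.1189; fail to reject H0

H0: μ_d = 0; H1: μ_d ≠ 0 (paired t-test on the differences, two-sided).
t = d̄/(s_d/√n) = 5.88/(11.1/√16) = 2.1189
df = n − 1 = 15
Two-sided p-value ≈ 0.051
Since p ≈ 0.051 > α = 0.02, fail to reject H0; the data do not provide sufficient evidence against H0.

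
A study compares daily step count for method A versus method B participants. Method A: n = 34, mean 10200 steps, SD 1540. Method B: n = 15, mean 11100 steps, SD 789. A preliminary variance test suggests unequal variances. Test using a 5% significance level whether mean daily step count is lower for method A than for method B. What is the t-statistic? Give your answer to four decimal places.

-2.6983

Let group 1 = method A, group 2 = method B. H0: μ_1 = μ_2; H1: μ_1 < μ_2 (Welch's two-sample t-test, left-tailed).
t = (x̄_1 − x̄_2)/√(s_1²/n_1 + s_2²/n_2) = (10200 − 11100)/√(1540²/34 + 789²/15) = -2.6983
Welch–Satterthwaite df ≈ 45.76
p-value = P(T ≤ -2.6983) ≈ 0.0049
Since p ≈ 0.0049 < α = 0.05, reject H0; the data support H1.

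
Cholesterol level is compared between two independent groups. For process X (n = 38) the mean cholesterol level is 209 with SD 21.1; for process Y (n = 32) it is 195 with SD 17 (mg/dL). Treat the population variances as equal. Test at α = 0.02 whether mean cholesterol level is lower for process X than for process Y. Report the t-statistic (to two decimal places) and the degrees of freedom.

Let group 1 = process X, group 2 = process Y. H0: μ_1 = μ_2; H1: μ_1 < μ_2 (two-sample pooled-variance t-test, left-tailed).
s_p² = [(38−1)·21.1² + (32−1)·17²]/(38+32−2) = 373.997
t = (209 − 195)/√[373.997·(1/38 + 1/32)] = 3.02
df = n₁ + n₂ − 2 = 68
p-value = P(T ≤ 3.02) ≈ 0.998
Since p ≈ 0.998 > α = 0.02, fail to reject H0; the data do not provide sufficient evidence against H0.

t = 3.02, df = 68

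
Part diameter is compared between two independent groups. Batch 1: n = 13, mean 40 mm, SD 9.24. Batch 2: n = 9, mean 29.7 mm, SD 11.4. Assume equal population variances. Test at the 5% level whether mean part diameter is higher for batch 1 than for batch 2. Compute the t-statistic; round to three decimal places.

Let group 1 = batch 1, group 2 = batch 2. H0: μ_1 = μ_2; H1: μ_1 > μ_2 (two-sample pooled-variance t-test, right-tailed).
s_p² = [(13−1)·9.24² + (9−1)·11.4²]/(13+9−2) = 103.211
t = (40 − 29.7)/√[103.211·(1/13 + 1/9)] = 2.338
df = n₁ + n₂ − 2 = 20
p-value = P(T ≥ 2.338) ≈ 0.0149
Since p ≈ 0.0149 < α = 0.05, reject H0; the evidence is statistically significant.

2.338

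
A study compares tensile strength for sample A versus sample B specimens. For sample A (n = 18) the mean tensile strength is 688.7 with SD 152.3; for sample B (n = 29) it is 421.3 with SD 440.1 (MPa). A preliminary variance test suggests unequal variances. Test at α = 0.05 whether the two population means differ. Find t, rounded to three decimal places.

2.996

Let group 1 = sample A, group 2 = sample B. H0: μ_1 = μ_2; H1: μ_1 ≠ μ_2 (Welch's two-sample t-test, two-sided).
t = (x̄_1 − x̄_2)/√(s_1²/n_1 + s_2²/n_2) = (688.7 − 421.3)/√(152.3²/18 + 440.1²/29) = 2.996
Welch–Satterthwaite df ≈ 37.54
Two-sided p-value ≈ 0.0048
Since p ≈ 0.0048 < α = 0.05, reject H0; the evidence is statistically significant.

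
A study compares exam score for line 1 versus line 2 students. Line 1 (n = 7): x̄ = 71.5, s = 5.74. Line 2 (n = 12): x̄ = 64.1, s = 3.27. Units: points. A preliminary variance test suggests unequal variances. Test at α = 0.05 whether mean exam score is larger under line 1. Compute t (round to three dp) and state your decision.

t = 3.128; reject H0

Let group 1 = line 1, group 2 = line 2. H0: μ_1 = μ_2; H1: μ_1 > μ_2 (Welch's two-sample t-test, right-tailed).
t = (x̄_1 − x̄_2)/√(s_1²/n_1 + s_2²/n_2) = (71.5 − 64.1)/√(5.74²/7 + 3.27²/12) = 3.128
Welch–Satterthwaite df ≈ 8.32
p-value = P(T ≥ 3.128) ≈ 0.007
Since p ≈ 0.007 < α = 0.05, reject H0; the data support H1.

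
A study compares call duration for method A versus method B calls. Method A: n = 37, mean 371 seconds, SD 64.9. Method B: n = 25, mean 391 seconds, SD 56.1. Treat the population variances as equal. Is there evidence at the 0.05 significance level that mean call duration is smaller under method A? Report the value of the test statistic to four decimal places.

Let group 1 = method A, group 2 = method B. H0: μ_1 = μ_2; H1: μ_1 < μ_2 (two-sample pooled-variance t-test, left-tailed).
s_p² = [(37−1)·64.9² + (25−1)·56.1²]/(37+25−2) = 3786.09
t = (371 − 391)/√[3786.09·(1/37 + 1/25)] = -1.2555
df = n₁ + n₂ − 2 = 60
p-value = P(T ≤ -1.2555) ≈ 0.107
Since p ≈ 0.107 > α = 0.05, fail to reject H0; the evidence is not statistically significant.

-1.2555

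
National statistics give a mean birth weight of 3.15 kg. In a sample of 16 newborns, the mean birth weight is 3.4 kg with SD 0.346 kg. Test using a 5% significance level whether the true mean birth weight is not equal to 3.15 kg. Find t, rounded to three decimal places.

H0: μ = 3.15; H1: μ ≠ 3.15 (one-sample t-test, two-sided).
t = (x̄ − μ₀)/(s/√n) = (3.4 − 3.15)/(0.346/√16) = 2.890
df = n − 1 = 15
Two-sided p-value ≈ 0.011
Since p ≈ 0.011 < α = 0.05, reject H0; the data support H1.

2.890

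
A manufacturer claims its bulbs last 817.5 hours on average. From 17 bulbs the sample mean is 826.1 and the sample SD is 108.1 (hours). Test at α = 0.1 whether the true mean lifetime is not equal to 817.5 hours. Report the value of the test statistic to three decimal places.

0.328

H0: μ = 817.5; H1: μ ≠ 817.5 (one-sample t-test, two-sided).
t = (x̄ − μ₀)/(s/√n) = (826.1 − 817.5)/(108.1/√17) = 0.328
df = n − 1 = 16
Two-sided p-value ≈ 0.7472
Since p ≈ 0.7472 > α = 0.1, fail to reject H0; the evidence is not statistically significant.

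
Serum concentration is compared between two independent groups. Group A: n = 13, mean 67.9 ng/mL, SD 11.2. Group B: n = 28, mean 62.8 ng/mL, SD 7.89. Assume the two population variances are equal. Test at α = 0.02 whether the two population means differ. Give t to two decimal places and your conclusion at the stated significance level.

t = 1.68; fail to reject H0

Let group 1 = group A, group 2 = group B. H0: μ_1 = μ_2; H1: μ_1 ≠ μ_2 (two-sample pooled-variance t-test, two-sided).
s_p² = [(13−1)·11.2² + (28−1)·7.89²]/(13+28−2) = 81.6945
t = (67.9 − 62.8)/√[81.6945·(1/13 + 1/28)] = 1.68
df = n₁ + n₂ − 2 = 39
Two-sided p-value ≈ 0.1007
Since p ≈ 0.1007 > α = 0.02, fail to reject H0; the data do not provide sufficient evidence against H0.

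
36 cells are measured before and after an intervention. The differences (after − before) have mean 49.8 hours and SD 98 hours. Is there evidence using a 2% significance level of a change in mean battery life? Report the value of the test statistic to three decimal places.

H0: μ_d = 0; H1: μ_d ≠ 0 (paired t-test on the differences, two-sided).
t = d̄/(s_d/√n) = 49.8/(98/√36) = 3.049
df = n − 1 = 35
Two-sided p-value ≈ 0.004
Since p ≈ 0.004 < α = 0.02, reject H0; the data support H1.

3.049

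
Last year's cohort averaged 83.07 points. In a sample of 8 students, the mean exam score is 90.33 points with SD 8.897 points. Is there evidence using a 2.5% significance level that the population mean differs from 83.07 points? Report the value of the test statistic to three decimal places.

2.308

H0: μ = 83.07; H1: μ ≠ 83.07 (one-sample t-test, two-sided).
t = (x̄ − μ₀)/(s/√n) = (90.33 − 83.07)/(8.897/√8) = 2.308
df = n − 1 = 7
Two-sided p-value ≈ 0.0543
Since p ≈ 0.0543 > α = 0.025, fail to reject H0; the evidence is not statistically significant.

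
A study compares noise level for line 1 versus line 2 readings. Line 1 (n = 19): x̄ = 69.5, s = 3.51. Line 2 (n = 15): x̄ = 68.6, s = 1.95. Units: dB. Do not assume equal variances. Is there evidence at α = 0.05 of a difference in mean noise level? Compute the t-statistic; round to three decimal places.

Let group 1 = line 1, group 2 = line 2. H0: μ_1 = μ_2; H1: μ_1 ≠ μ_2 (Welch's two-sample t-test, two-sided).
t = (x̄_1 − x̄_2)/√(s_1²/n_1 + s_2²/n_2) = (69.5 − 68.6)/√(3.51²/19 + 1.95²/15) = 0.948
Welch–Satterthwaite df ≈ 29.11
Two-sided p-value ≈ 0.351
Since p ≈ 0.351 > α = 0.05, fail to reject H0; the data do not provide sufficient evidence against H0.

0.948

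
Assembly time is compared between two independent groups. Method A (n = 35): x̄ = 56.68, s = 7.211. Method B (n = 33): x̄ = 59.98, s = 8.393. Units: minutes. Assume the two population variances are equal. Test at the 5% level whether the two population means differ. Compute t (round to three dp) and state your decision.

t = -1.742; fail to reject H0

Let group 1 = method A, group 2 = method B. H0: μ_1 = μ_2; H1: μ_1 ≠ μ_2 (two-sample pooled-variance t-test, two-sided).
s_p² = [(35−1)·7.211² + (33−1)·8.393²]/(35+33−2) = 60.941
t = (56.68 − 59.98)/√[60.941·(1/35 + 1/33)] = -1.742
df = n₁ + n₂ − 2 = 66
Two-sided p-value ≈ 0.086
Since p ≈ 0.086 > α = 0.05, fail to reject H0; the evidence is not statistically significant.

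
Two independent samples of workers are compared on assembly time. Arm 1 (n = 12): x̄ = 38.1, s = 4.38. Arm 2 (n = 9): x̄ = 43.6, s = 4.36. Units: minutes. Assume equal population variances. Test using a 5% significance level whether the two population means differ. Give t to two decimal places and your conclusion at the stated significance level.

t = -2.85; reject H0

Let group 1 = arm 1, group 2 = arm 2. H0: μ_1 = μ_2; H1: μ_1 ≠ μ_2 (two-sample pooled-variance t-test, two-sided).
s_p² = [(12−1)·4.38² + (9−1)·4.36²]/(12+9−2) = 19.1108
t = (38.1 − 43.6)/√[19.1108·(1/12 + 1/9)] = -2.85
df = n₁ + n₂ − 2 = 19
Two-sided p-value ≈ 0.010
Since p ≈ 0.010 < α = 0.05, reject H0; the evidence is statistically significant.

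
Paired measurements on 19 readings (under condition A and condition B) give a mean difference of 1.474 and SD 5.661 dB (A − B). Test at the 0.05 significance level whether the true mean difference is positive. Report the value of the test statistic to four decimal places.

1.1350

H0: μ_d = 0; H1: μ_d > 0 (paired t-test on the differences, right-tailed).
t = d̄/(s_d/√n) = 1.474/(5.661/√19) = 1.1350
df = n − 1 = 18
p-value = P(T ≥ 1.1350) ≈ 0.136
Since p ≈ 0.136 > α = 0.05, fail to reject H0; the data do not provide sufficient evidence against H0.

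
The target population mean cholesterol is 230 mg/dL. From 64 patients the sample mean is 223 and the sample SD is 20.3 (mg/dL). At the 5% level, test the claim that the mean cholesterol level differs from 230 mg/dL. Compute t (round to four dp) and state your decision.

t = -2.7586; reject H0

H0: μ = 230; H1: μ ≠ 230 (one-sample t-test, two-sided).
t = (x̄ − μ₀)/(s/√n) = (223 − 230)/(20.3/√64) = -2.7586
df = n − 1 = 63
Two-sided p-value ≈ 0.0076
Since p ≈ 0.0076 < α = 0.05, reject H0; the evidence is statistically significant.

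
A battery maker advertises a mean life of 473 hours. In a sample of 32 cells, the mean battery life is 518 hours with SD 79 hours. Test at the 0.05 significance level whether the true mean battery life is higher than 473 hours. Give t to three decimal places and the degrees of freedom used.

H0: μ = 473; H1: μ > 473 (one-sample t-test, right-tailed).
t = (x̄ − μ₀)/(s/√n) = (518 − 473)/(79/√32) = 3.222
df = n − 1 = 31
p-value = P(T ≥ 3.222) ≈ 0.001
Since p ≈ 0.001 < α = 0.05, reject H0; the data support H1.

t = 3.222, df = 31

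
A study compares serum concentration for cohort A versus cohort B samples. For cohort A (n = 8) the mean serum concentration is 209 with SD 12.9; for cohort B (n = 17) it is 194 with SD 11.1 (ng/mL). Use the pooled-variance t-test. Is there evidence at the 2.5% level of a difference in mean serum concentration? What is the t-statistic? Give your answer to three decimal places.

Let group 1 = cohort A, group 2 = cohort B. H0: μ_1 = μ_2; H1: μ_1 ≠ μ_2 (two-sample pooled-variance t-test, two-sided).
s_p² = [(8−1)·12.9² + (17−1)·11.1²]/(8+17−2) = 136.358
t = (209 − 194)/√[136.358·(1/8 + 1/17)] = 2.996
df = n₁ + n₂ − 2 = 23
Two-sided p-value ≈ 0.0064
Since p ≈ 0.0064 < α = 0.025, reject H0; the evidence is statistically significant.

2.996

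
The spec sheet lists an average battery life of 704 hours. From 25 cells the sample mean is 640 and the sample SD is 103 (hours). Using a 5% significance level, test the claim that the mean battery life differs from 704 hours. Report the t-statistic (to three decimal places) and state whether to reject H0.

H0: μ = 704; H1: μ ≠ 704 (one-sample t-test, two-sided).
t = (x̄ − μ₀)/(s/√n) = (640 − 704)/(103/√25) = -3.107
df = n − 1 = 24
Two-sided p-value ≈ 0.0048
Since p ≈ 0.0048 < α = 0.05, reject H0; the evidence is statistically significant.

t = -3.107; reject H0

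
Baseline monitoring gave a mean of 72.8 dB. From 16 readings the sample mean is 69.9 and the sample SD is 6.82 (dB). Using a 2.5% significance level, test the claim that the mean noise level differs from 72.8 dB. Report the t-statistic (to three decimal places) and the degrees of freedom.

t = -1.701, df = 15

H0: μ = 72.8; H1: μ ≠ 72.8 (one-sample t-test, two-sided).
t = (x̄ − μ₀)/(s/√n) = (69.9 − 72.8)/(6.82/√16) = -1.701
df = n − 1 = 15
Two-sided p-value ≈ 0.110
Since p ≈ 0.110 > α = 0.025, fail to reject H0; the evidence is not statistically significant.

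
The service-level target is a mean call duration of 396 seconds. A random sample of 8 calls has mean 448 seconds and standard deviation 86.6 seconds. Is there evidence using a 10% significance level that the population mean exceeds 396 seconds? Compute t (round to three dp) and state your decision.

H0: μ = 396; H1: μ > 396 (one-sample t-test, right-tailed).
t = (x̄ − μ₀)/(s/√n) = (448 − 396)/(86.6/√8) = 1.698
df = n − 1 = 7
p-value = P(T ≥ 1.698) ≈ 0.0666
Since p ≈ 0.0666 < α = 0.1, reject H0; the data support H1.

t = 1.698; reject H0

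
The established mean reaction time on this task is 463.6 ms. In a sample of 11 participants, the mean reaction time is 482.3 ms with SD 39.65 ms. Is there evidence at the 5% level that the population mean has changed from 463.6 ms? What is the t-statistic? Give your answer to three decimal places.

1.564

H0: μ = 463.6; H1: μ ≠ 463.6 (one-sample t-test, two-sided).
t = (x̄ − μ₀)/(s/√n) = (482.3 − 463.6)/(39.65/√11) = 1.564
df = n − 1 = 10
Two-sided p-value ≈ 0.1488
Since p ≈ 0.1488 > α = 0.05, fail to reject H0; the data do not provide sufficient evidence against H0.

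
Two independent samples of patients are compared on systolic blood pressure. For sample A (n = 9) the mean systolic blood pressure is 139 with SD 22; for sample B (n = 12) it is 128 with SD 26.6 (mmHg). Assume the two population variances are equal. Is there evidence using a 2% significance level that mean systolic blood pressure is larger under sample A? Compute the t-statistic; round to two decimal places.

Let group 1 = sample A, group 2 = sample B. H0: μ_1 = μ_2; H1: μ_1 > μ_2 (two-sample pooled-variance t-test, right-tailed).
s_p² = [(9−1)·22² + (12−1)·26.6²]/(9+12−2) = 613.429
t = (139 − 128)/√[613.429·(1/9 + 1/12)] = 1.01
df = n₁ + n₂ − 2 = 19
p-value = P(T ≥ 1.01) ≈ 0.163
Since p ≈ 0.163 > α = 0.02, fail to reject H0; the evidence is not statistically significant.

1.01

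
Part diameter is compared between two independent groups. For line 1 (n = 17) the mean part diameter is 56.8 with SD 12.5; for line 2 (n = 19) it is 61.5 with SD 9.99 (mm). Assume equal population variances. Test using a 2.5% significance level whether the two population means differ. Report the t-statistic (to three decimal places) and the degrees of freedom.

t = -1.252, df = 34

Let group 1 = line 1, group 2 = line 2. H0: μ_1 = μ_2; H1: μ_1 ≠ μ_2 (two-sample pooled-variance t-test, two-sided).
s_p² = [(17−1)·12.5² + (19−1)·9.99²]/(17+19−2) = 126.365
t = (56.8 − 61.5)/√[126.365·(1/17 + 1/19)] = -1.252
df = n₁ + n₂ − 2 = 34
Two-sided p-value ≈ 0.2190
Since p ≈ 0.2190 > α = 0.025, fail to reject H0; the evidence is not statistically significant.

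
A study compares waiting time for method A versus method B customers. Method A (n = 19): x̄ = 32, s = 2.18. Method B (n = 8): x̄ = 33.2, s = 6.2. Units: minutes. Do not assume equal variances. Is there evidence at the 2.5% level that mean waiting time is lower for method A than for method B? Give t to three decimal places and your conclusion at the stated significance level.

t = -0.534; fail to reject H0

Let group 1 = method A, group 2 = method B. H0: μ_1 = μ_2; H1: μ_1 < μ_2 (Welch's two-sample t-test, left-tailed).
t = (x̄_1 − x̄_2)/√(s_1²/n_1 + s_2²/n_2) = (32 − 33.2)/√(2.18²/19 + 6.2²/8) = -0.534
Welch–Satterthwaite df ≈ 7.74
p-value = P(T ≤ -0.534) ≈ 0.304
Since p ≈ 0.304 > α = 0.025, fail to reject H0; the evidence is not statistically significant.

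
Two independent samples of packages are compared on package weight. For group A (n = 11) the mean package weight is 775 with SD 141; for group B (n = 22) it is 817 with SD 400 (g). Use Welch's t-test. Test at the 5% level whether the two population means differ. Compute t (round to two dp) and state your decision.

Let group 1 = group A, group 2 = group B. H0: μ_1 = μ_2; H1: μ_1 ≠ μ_2 (Welch's two-sample t-test, two-sided).
t = (x̄_1 − x̄_2)/√(s_1²/n_1 + s_2²/n_2) = (775 − 817)/√(141²/11 + 400²/22) = -0.44
Welch–Satterthwaite df ≈ 28.98
Two-sided p-value ≈ 0.663
Since p ≈ 0.663 > α = 0.05, fail to reject H0; the data do not provide sufficient evidence against H0.

t = -0.44; fail to reject H0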